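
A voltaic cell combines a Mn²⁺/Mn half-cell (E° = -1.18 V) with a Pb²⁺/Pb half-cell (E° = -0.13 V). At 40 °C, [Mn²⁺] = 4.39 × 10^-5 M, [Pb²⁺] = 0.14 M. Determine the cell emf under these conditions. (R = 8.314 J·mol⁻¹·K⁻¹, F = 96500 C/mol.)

1.16 V

The Pb²⁺/Pb couple has the higher reduction potential and acts as the cathode, so E°_cell = -0.13 − (-1.18) = 1.05 V.
Balancing electrons gives n = 2; the reaction quotient is Q = [Mn²⁺]/[Pb²⁺] = 3.14 × 10^-4.
E = E° − (RT/nF) ln Q = 1.05 − (8.314×313)/(2×96500) × (-8.067) = 1.050 + 0.109 = 1.159 V.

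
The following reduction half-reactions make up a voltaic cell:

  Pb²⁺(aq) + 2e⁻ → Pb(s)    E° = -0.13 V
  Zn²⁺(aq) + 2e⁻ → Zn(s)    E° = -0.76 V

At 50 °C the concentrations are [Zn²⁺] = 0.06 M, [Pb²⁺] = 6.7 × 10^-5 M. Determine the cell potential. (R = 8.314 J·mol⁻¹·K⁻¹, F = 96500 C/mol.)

The Pb²⁺/Pb couple has the higher reduction potential and acts as the cathode, so E°_cell = -0.13 − (-0.76) = 0.63 V.
Balancing electrons gives n = 2; the reaction quotient is Q = [Zn²⁺]/[Pb²⁺] = 896.
E = E° − (RT/nF) ln Q = 0.63 − (8.314×323)/(2×96500) × (6.797) = 0.630 − 0.095 = 0.535 V.

0.535 V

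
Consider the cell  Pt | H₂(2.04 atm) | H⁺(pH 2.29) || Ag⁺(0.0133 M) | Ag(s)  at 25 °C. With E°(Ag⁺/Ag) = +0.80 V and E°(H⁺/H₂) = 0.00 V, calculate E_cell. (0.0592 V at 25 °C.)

0.83 V

The Ag⁺/Ag couple is the cathode, so E°_cell = 0.80 V; n = 2.
[H⁺] = 10^(−2.29) = 0.0051 M, and Q = [H⁺]^2 / ([Ag⁺]^2·P(H₂)) = 0.0729.
E = E° − (0.0592/2) log Q = 0.80 − (0.0592/2)(-1.137) = 0.834 V.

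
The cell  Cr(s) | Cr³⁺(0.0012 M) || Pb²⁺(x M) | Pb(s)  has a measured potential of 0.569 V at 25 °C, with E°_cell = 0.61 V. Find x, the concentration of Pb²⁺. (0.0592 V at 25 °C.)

4.7 × 10^-4 M

From the Nernst equation, log Q = n(E° − E)/0.0592 = 6(0.61 − 0.569)/0.0592 = 4.155, so Q = 1.43 × 10^4.
With Q = [Cr³⁺]^2/[Pb²⁺]^3 and the known concentrations, [Pb²⁺]^3 in the denominator gives [Pb²⁺] = 4.7 × 10^-4 M.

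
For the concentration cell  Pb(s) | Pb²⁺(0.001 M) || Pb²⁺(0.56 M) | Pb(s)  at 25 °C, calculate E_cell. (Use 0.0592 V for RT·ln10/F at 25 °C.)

Both half-cells are Pb²⁺/Pb, so E°_cell = 0. The concentrated side is the cathode; the cell reaction moves Pb²⁺ from high to low concentration with n = 2.
Q = [Pb²⁺]_dilute/[Pb²⁺]_conc = 0.001/0.56 = 0.00179.
E = 0 − (0.0592/2) log Q = −(0.0592/2)(-2.748) = 0.0813 V.

0.081 V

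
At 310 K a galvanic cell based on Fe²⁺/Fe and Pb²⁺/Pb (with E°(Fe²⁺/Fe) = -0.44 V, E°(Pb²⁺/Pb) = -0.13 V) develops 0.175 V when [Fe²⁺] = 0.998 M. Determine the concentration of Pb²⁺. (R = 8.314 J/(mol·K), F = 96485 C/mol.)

4.1 × 10^-5 M

From the Nernst equation, ln Q = nF(E° − E)/RT = 2×96485×(0.31 − 0.175)/(8.314×310) = 10.108, so Q = 2.45 × 10^4.
With Q = [Fe²⁺]/[Pb²⁺] and the known concentrations, [Pb²⁺] in the denominator gives [Pb²⁺] = 4.1 × 10^-5 M.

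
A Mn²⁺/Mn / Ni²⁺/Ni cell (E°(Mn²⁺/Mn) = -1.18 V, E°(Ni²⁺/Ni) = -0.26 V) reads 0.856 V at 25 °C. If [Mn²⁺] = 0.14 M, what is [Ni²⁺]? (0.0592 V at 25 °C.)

9.6 × 10^-4 M

From the Nernst equation, log Q = n(E° − E)/0.0592 = 2(0.92 − 0.856)/0.0592 = 2.162, so Q = 145.
With Q = [Mn²⁺]/[Ni²⁺] and the known concentrations, [Ni²⁺] in the denominator gives [Ni²⁺] = 9.6 × 10^-4 M.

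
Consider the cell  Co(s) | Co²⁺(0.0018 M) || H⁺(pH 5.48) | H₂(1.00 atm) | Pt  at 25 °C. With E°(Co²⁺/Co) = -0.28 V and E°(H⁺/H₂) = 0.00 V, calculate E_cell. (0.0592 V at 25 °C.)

0.037 V

The hydrogen couple is the cathode, so E°_cell = 0.28 V; n = 2.
[H⁺] = 10^(−5.48) = 3.3 × 10^-6 M, and Q = [Co²⁺]·P(H₂) / [H⁺]^2 = 1.64 × 10^8.
E = E° − (0.0592/2) log Q = 0.28 − (0.0592/2)(8.215) = 0.037 V.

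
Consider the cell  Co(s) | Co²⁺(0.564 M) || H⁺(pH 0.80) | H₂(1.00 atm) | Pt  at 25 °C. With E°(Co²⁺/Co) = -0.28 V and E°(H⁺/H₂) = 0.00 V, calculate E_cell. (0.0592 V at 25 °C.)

0.24 V

The hydrogen couple is the cathode, so E°_cell = 0.28 V; n = 2.
[H⁺] = 10^(−0.80) = 0.16 M, and Q = [Co²⁺]·P(H₂) / [H⁺]^2 = 22.5.
E = E° − (0.0592/2) log Q = 0.28 − (0.0592/2)(1.351) = 0.240 V.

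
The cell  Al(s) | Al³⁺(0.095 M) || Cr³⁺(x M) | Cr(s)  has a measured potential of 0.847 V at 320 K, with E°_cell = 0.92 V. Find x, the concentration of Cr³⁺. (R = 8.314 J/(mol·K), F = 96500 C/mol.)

3.4 × 10^-5 M

From the Nernst equation, ln Q = nF(E° − E)/RT = 3×96500×(0.92 − 0.847)/(8.314×320) = 7.943, so Q = 2820.
With Q = [Al³⁺]/[Cr³⁺] and the known concentrations, [Cr³⁺] in the denominator gives [Cr³⁺] = 3.4 × 10^-5 M.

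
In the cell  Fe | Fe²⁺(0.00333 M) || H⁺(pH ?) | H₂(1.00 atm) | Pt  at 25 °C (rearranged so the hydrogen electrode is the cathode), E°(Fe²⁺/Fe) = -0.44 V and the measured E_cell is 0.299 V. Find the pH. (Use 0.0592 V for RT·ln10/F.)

pH = 3.62

E°_cell = 0.44 V and n = 2.
log Q = n(E° − E)/0.0592 = 2×(0.44 − 0.299)/0.0592 = 4.764.
With Q = [Fe²⁺]·P(H₂) / [H⁺]^2, solving for [H⁺] gives log[H⁺] = -3.621, so pH = 3.62.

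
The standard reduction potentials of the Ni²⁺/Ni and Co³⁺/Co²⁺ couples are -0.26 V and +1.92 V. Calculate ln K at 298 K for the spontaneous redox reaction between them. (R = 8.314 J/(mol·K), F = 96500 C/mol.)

E°_cell = +1.92 − (-0.26) = 2.18 V, with n = 2 electrons transferred.
At equilibrium E = 0, so the Nernst equation gives ln K = nFE°/RT = (2)(96500)(2.18)/((8.314)(298)) = 169.82.

ln K = 169.8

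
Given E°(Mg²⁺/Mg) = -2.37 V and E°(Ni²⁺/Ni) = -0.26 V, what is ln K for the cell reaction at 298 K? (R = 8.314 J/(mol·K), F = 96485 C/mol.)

ln K = 164.3

E°_cell = -0.26 − (-2.37) = 2.11 V, with n = 2 electrons transferred.
At equilibrium E = 0, so the Nernst equation gives ln K = nFE°/RT = (2)(96485)(2.11)/((8.314)(298)) = 164.34.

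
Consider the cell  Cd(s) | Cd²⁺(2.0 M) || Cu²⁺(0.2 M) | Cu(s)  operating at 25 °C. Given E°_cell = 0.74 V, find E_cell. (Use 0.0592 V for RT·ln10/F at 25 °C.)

0.710 V

Balancing electrons gives n = 2; the reaction quotient is Q = [Cd²⁺]/[Cu²⁺] = 10.0.
At 25 °C, E = E° − (0.0592/n) log Q = 0.74 − (0.0592/2)(1.000) = 0.740 − 0.030 = 0.710 V.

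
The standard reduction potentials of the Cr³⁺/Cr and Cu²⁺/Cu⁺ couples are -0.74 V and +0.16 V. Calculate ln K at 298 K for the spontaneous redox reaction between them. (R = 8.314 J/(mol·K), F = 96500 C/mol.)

E°_cell = +0.16 − (-0.74) = 0.90 V, with n = 3 electrons transferred.
At equilibrium E = 0, so the Nernst equation gives ln K = nFE°/RT = (3)(96500)(0.90)/((8.314)(298)) = 105.16.

ln K = 105.2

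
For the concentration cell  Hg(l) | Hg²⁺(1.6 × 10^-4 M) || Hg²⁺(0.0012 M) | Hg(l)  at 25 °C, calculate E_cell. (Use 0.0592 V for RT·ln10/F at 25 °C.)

Both half-cells are Hg²⁺/Hg, so E°_cell = 0. The concentrated side is the cathode; the cell reaction moves Hg²⁺ from high to low concentration with n = 2.
Q = [Hg²⁺]_dilute/[Hg²⁺]_conc = 1.6 × 10^-4/0.0012 = 0.133.
E = 0 − (0.0592/2) log Q = −(0.0592/2)(-0.875) = 0.0259 V.

0.026 V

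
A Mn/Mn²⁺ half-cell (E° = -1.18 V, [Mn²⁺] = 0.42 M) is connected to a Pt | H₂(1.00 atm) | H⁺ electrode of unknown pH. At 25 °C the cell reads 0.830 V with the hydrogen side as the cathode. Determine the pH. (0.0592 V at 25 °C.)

pH = 6.10

E°_cell = 1.18 V and n = 2.
log Q = n(E° − E)/0.0592 = 2×(1.18 − 0.830)/0.0592 = 11.824.
With Q = [Mn²⁺]·P(H₂) / [H⁺]^2, solving for [H⁺] gives log[H⁺] = -6.101, so pH = 6.10.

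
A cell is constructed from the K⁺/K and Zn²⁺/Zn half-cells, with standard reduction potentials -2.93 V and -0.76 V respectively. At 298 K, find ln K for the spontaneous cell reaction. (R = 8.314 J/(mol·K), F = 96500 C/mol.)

E°_cell = -0.76 − (-2.93) = 2.17 V, with n = 2 electrons transferred.
At equilibrium E = 0, so the Nernst equation gives ln K = nFE°/RT = (2)(96500)(2.17)/((8.314)(298)) = 169.04.

ln K = 169.0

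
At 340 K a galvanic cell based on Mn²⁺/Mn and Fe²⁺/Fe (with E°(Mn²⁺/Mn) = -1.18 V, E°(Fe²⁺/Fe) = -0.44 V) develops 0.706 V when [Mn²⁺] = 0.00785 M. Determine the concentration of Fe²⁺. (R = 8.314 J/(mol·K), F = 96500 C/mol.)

7.7 × 10^-4 M

From the Nernst equation, ln Q = nF(E° − E)/RT = 2×96500×(0.74 − 0.706)/(8.314×340) = 2.321, so Q = 10.2.
With Q = [Mn²⁺]/[Fe²⁺] and the known concentrations, [Fe²⁺] in the denominator gives [Fe²⁺] = 7.7 × 10^-4 M.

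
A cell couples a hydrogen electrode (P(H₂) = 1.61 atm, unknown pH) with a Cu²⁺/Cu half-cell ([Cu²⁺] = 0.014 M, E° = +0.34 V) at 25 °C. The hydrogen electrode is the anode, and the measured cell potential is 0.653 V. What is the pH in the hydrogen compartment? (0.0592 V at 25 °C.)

E°_cell = 0.34 V and n = 2.
log Q = n(E° − E)/0.0592 = 2×(0.34 − 0.653)/0.0592 = -10.574.
With Q = [H⁺]^2 / ([Cu²⁺]·P(H₂)), solving for [H⁺] gives log[H⁺] = -6.111, so pH = 6.11.

pH = 6.11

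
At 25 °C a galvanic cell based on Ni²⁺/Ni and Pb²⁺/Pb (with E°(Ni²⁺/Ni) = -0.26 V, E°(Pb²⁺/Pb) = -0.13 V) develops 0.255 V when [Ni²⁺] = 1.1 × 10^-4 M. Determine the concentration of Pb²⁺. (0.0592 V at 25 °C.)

From the Nernst equation, log Q = n(E° − E)/0.0592 = 2(0.13 − 0.255)/0.0592 = -4.223, so Q = 5.98 × 10^-5.
With Q = [Ni²⁺]/[Pb²⁺] and the known concentrations, [Pb²⁺] in the denominator gives [Pb²⁺] = 1.8 M.

1.8 M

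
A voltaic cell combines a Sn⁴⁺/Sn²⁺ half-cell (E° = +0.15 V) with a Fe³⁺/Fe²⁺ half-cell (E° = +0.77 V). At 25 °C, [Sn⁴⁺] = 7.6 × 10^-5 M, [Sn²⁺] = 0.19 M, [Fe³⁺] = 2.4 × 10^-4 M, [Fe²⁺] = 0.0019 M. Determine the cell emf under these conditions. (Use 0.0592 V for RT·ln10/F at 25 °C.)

0.667 V

The Fe³⁺/Fe²⁺ couple has the higher reduction potential and acts as the cathode, so E°_cell = +0.77 − (+0.15) = 0.62 V.
Balancing electrons gives n = 2; the reaction quotient is Q = [Sn⁴⁺]·[Fe²⁺]^2/([Sn²⁺]·[Fe³⁺]^2) = 0.0251.
At 25 °C, E = E° − (0.0592/n) log Q = 0.62 − (0.0592/2)(-1.601) = 0.620 + 0.047 = 0.667 V.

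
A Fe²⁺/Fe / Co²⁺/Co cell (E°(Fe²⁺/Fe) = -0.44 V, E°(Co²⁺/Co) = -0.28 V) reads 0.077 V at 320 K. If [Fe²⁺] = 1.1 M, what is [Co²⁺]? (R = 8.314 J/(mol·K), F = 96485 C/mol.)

From the Nernst equation, ln Q = nF(E° − E)/RT = 2×96485×(0.16 − 0.077)/(8.314×320) = 6.020, so Q = 412.
With Q = [Fe²⁺]/[Co²⁺] and the known concentrations, [Co²⁺] in the denominator gives [Co²⁺] = 0.0027 M.

0.0027 M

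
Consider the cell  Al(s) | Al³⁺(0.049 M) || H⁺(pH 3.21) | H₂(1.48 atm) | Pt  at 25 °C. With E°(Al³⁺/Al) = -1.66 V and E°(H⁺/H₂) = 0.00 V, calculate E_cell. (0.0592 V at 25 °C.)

The hydrogen couple is the cathode, so E°_cell = 1.66 V; n = 6.
[H⁺] = 10^(−3.21) = 6.2 × 10^-4 M, and Q = [Al³⁺]^2·P(H₂)^3 / [H⁺]^6 = 1.42 × 10^17.
E = E° − (0.0592/6) log Q = 1.66 − (0.0592/6)(17.151) = 1.491 V.

1.49 V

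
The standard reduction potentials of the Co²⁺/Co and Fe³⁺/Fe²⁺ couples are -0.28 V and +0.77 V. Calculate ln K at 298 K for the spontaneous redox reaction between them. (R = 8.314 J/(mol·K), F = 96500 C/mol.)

ln K = 81.8

E°_cell = +0.77 − (-0.28) = 1.05 V, with n = 2 electrons transferred.
At equilibrium E = 0, so the Nernst equation gives ln K = nFE°/RT = (2)(96500)(1.05)/((8.314)(298)) = 81.79.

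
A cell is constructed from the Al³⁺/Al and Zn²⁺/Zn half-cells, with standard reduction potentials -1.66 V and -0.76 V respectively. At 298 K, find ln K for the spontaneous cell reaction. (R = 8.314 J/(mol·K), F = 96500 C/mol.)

E°_cell = -0.76 − (-1.66) = 0.90 V, with n = 6 electrons transferred.
At equilibrium E = 0, so the Nernst equation gives ln K = nFE°/RT = (6)(96500)(0.90)/((8.314)(298)) = 210.33.

ln K = 210.3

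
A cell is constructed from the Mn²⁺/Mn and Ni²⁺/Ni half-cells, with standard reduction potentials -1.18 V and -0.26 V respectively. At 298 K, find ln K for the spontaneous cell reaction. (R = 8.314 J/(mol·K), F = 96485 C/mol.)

ln K = 71.7

E°_cell = -0.26 − (-1.18) = 0.92 V, with n = 2 electrons transferred.
At equilibrium E = 0, so the Nernst equation gives ln K = nFE°/RT = (2)(96485)(0.92)/((8.314)(298)) = 71.66.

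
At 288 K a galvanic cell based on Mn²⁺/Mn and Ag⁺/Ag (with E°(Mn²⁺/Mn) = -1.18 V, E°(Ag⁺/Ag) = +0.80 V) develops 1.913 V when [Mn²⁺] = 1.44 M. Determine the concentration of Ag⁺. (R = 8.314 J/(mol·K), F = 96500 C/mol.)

0.081 M

From the Nernst equation, ln Q = nF(E° − E)/RT = 2×96500×(1.98 − 1.913)/(8.314×288) = 5.400, so Q = 222.
With Q = [Mn²⁺]/[Ag⁺]^2 and the known concentrations, [Ag⁺]^2 in the denominator gives [Ag⁺] = 0.081 M.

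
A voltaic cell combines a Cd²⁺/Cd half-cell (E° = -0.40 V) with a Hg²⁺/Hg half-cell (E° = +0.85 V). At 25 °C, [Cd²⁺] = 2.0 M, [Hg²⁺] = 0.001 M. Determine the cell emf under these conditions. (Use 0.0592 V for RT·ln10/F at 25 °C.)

The Hg²⁺/Hg couple has the higher reduction potential and acts as the cathode, so E°_cell = +0.85 − (-0.40) = 1.25 V.
Balancing electrons gives n = 2; the reaction quotient is Q = [Cd²⁺]/[Hg²⁺] = 2000.
At 25 °C, E = E° − (0.0592/n) log Q = 1.25 − (0.0592/2)(3.301) = 1.250 − 0.098 = 1.152 V.

1.15 V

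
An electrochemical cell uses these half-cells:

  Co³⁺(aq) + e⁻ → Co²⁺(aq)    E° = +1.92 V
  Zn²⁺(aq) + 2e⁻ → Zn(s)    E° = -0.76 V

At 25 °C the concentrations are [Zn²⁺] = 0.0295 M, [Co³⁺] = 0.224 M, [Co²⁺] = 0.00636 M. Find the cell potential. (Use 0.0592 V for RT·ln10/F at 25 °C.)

2.82 V

The Co³⁺/Co²⁺ couple has the higher reduction potential and acts as the cathode, so E°_cell = +1.92 − (-0.76) = 2.68 V.
Balancing electrons gives n = 2; the reaction quotient is Q = [Zn²⁺]·[Co²⁺]^2/[Co³⁺]^2 = 2.38 × 10^-5.
At 25 °C, E = E° − (0.0592/n) log Q = 2.68 − (0.0592/2)(-4.624) = 2.680 + 0.137 = 2.817 V.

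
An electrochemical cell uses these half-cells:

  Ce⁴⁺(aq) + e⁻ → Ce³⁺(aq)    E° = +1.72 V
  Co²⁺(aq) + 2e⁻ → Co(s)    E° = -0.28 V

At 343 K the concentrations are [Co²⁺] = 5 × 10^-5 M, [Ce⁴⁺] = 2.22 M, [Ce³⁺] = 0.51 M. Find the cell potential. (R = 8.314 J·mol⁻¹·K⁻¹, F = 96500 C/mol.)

The Ce⁴⁺/Ce³⁺ couple has the higher reduction potential and acts as the cathode, so E°_cell = +1.72 − (-0.28) = 2.00 V.
Balancing electrons gives n = 2; the reaction quotient is Q = [Co²⁺]·[Ce³⁺]^2/[Ce⁴⁺]^2 = 2.64 × 10^-6.
E = E° − (RT/nF) ln Q = 2.00 − (8.314×343)/(2×96500) × (-12.845) = 2.000 + 0.190 = 2.190 V.

2.19 V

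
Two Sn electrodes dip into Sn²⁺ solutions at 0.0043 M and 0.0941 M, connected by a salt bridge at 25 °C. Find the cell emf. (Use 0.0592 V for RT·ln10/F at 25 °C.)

Both half-cells are Sn²⁺/Sn, so E°_cell = 0. The concentrated side is the cathode; the cell reaction moves Sn²⁺ from high to low concentration with n = 2.
Q = [Sn²⁺]_dilute/[Sn²⁺]_conc = 0.0043/0.0941 = 0.0457.
E = 0 − (0.0592/2) log Q = −(0.0592/2)(-1.340) = 0.0397 V.

0.040 V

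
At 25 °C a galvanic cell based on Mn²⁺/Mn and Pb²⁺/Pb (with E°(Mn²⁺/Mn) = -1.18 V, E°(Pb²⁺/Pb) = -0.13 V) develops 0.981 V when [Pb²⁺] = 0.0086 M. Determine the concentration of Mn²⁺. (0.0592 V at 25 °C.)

From the Nernst equation, log Q = n(E° − E)/0.0592 = 2(1.05 − 0.981)/0.0592 = 2.331, so Q = 214.
With Q = [Mn²⁺]/[Pb²⁺] and the known concentrations, [Mn²⁺] in the numerator gives [Mn²⁺] = 1.8 M.

1.8 M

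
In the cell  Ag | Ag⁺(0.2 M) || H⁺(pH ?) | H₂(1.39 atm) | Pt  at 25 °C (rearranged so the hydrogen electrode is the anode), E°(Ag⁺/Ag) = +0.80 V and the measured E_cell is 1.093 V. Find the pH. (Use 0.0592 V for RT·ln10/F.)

E°_cell = 0.80 V and n = 2.
log Q = n(E° − E)/0.0592 = 2×(0.80 − 1.093)/0.0592 = -9.899.
With Q = [H⁺]^2 / ([Ag⁺]^2·P(H₂)), solving for [H⁺] gives log[H⁺] = -5.577, so pH = 5.58.

pH = 5.58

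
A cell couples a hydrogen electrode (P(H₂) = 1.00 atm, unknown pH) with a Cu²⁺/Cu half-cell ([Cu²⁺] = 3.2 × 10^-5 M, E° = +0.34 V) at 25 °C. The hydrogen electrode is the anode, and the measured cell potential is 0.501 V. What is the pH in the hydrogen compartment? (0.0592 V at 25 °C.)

pH = 4.97

E°_cell = 0.34 V and n = 2.
log Q = n(E° − E)/0.0592 = 2×(0.34 − 0.501)/0.0592 = -5.439.
With Q = [H⁺]^2 / ([Cu²⁺]·P(H₂)), solving for [H⁺] gives log[H⁺] = -4.967, so pH = 4.97.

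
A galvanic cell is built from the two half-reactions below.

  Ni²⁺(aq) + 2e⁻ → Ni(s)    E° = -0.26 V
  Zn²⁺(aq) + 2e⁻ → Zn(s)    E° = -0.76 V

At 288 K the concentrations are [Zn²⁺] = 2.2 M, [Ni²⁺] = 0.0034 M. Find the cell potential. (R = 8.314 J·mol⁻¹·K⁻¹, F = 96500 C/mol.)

0.420 V

The Ni²⁺/Ni couple has the higher reduction potential and acts as the cathode, so E°_cell = -0.26 − (-0.76) = 0.50 V.
Balancing electrons gives n = 2; the reaction quotient is Q = [Zn²⁺]/[Ni²⁺] = 647.
E = E° − (RT/nF) ln Q = 0.50 − (8.314×288)/(2×96500) × (6.472) = 0.500 − 0.080 = 0.420 V.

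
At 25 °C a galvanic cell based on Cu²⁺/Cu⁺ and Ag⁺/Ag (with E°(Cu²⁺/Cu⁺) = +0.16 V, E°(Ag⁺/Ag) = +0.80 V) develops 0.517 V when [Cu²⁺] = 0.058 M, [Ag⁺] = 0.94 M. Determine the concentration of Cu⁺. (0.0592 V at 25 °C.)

From the Nernst equation, log Q = n(E° − E)/0.0592 = 1(0.64 − 0.517)/0.0592 = 2.078, so Q = 120.
With Q = [Cu²⁺]/([Cu⁺]·[Ag⁺]) and the known concentrations, [Cu⁺] in the denominator gives [Cu⁺] = 5.2 × 10^-4 M.

5.2 × 10^-4 M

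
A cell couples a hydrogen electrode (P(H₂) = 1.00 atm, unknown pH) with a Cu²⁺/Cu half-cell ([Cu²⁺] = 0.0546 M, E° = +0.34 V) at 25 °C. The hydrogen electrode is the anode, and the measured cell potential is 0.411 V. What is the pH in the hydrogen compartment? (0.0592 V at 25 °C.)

pH = 1.83

E°_cell = 0.34 V and n = 2.
log Q = n(E° − E)/0.0592 = 2×(0.34 − 0.411)/0.0592 = -2.399.
With Q = [H⁺]^2 / ([Cu²⁺]·P(H₂)), solving for [H⁺] gives log[H⁺] = -1.831, so pH = 1.83.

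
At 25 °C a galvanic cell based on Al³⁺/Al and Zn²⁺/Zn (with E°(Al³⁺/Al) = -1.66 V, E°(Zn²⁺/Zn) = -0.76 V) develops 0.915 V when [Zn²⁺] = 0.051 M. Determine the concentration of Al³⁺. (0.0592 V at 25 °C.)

0.002 M

From the Nernst equation, log Q = n(E° − E)/0.0592 = 6(0.90 − 0.915)/0.0592 = -1.520, so Q = 0.0302.
With Q = [Al³⁺]^2/[Zn²⁺]^3 and the known concentrations, [Al³⁺]^2 in the numerator gives [Al³⁺] = 0.002 M.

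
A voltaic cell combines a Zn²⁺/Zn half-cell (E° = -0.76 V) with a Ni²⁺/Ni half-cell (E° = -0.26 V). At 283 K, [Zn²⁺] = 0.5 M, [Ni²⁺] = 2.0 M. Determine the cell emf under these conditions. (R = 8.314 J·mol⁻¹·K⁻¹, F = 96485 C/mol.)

0.517 V

The Ni²⁺/Ni couple has the higher reduction potential and acts as the cathode, so E°_cell = -0.26 − (-0.76) = 0.50 V.
Balancing electrons gives n = 2; the reaction quotient is Q = [Zn²⁺]/[Ni²⁺] = 0.250.
E = E° − (RT/nF) ln Q = 0.50 − (8.314×283)/(2×96485) × (-1.386) = 0.500 + 0.017 = 0.517 V.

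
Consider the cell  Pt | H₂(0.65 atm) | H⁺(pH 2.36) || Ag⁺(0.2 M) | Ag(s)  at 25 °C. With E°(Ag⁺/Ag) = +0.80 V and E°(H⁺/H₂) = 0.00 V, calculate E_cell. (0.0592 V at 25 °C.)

0.89 V

The Ag⁺/Ag couple is the cathode, so E°_cell = 0.80 V; n = 2.
[H⁺] = 10^(−2.36) = 0.0044 M, and Q = [H⁺]^2 / ([Ag⁺]^2·P(H₂)) = 7.33 × 10^-4.
E = E° − (0.0592/2) log Q = 0.80 − (0.0592/2)(-3.135) = 0.893 V.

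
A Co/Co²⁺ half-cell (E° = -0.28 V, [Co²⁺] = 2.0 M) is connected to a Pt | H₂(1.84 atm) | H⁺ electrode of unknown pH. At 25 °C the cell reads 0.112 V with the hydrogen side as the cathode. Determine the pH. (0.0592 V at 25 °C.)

pH = 2.55

E°_cell = 0.28 V and n = 2.
log Q = n(E° − E)/0.0592 = 2×(0.28 − 0.112)/0.0592 = 5.676.
With Q = [Co²⁺]·P(H₂) / [H⁺]^2, solving for [H⁺] gives log[H⁺] = -2.555, so pH = 2.55.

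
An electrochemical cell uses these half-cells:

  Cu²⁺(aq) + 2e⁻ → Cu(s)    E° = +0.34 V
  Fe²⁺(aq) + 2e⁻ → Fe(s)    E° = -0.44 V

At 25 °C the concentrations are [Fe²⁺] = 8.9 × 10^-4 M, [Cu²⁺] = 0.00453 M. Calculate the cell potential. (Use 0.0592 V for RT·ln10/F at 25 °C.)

0.801 V

The Cu²⁺/Cu couple has the higher reduction potential and acts as the cathode, so E°_cell = +0.34 − (-0.44) = 0.78 V.
Balancing electrons gives n = 2; the reaction quotient is Q = [Fe²⁺]/[Cu²⁺] = 0.196.
At 25 °C, E = E° − (0.0592/n) log Q = 0.78 − (0.0592/2)(-0.707) = 0.780 + 0.021 = 0.801 V.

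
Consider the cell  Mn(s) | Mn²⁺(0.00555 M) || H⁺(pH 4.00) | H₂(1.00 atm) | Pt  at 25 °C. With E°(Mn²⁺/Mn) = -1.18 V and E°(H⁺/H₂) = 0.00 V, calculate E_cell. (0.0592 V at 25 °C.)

1.01 V

The hydrogen couple is the cathode, so E°_cell = 1.18 V; n = 2.
[H⁺] = 10^(−4.00) = 1 × 10^-4 M, and Q = [Mn²⁺]·P(H₂) / [H⁺]^2 = 5.55 × 10^5.
E = E° − (0.0592/2) log Q = 1.18 − (0.0592/2)(5.744) = 1.010 V.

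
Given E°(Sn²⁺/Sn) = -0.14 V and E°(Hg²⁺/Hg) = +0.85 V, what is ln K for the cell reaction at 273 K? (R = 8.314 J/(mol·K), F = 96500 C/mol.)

ln K = 84.2

E°_cell = +0.85 − (-0.14) = 0.99 V, with n = 2 electrons transferred.
At equilibrium E = 0, so the Nernst equation gives ln K = nFE°/RT = (2)(96500)(0.99)/((8.314)(273)) = 84.18.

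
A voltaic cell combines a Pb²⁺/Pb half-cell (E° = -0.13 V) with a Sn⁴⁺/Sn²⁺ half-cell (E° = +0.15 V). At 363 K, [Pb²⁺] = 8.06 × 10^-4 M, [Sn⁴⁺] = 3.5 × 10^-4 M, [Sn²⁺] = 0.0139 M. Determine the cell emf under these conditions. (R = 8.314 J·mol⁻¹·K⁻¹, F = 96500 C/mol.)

The Sn⁴⁺/Sn²⁺ couple has the higher reduction potential and acts as the cathode, so E°_cell = +0.15 − (-0.13) = 0.28 V.
Balancing electrons gives n = 2; the reaction quotient is Q = [Pb²⁺]·[Sn²⁺]/[Sn⁴⁺] = 0.0320.
E = E° − (RT/nF) ln Q = 0.28 − (8.314×363)/(2×96500) × (-3.442) = 0.280 + 0.054 = 0.334 V.

0.334 V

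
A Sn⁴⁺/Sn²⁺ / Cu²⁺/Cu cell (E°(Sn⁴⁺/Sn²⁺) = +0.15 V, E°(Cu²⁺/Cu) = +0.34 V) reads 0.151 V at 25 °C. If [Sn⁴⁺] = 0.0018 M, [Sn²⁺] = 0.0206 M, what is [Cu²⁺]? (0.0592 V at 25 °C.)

From the Nernst equation, log Q = n(E° − E)/0.0592 = 2(0.19 − 0.151)/0.0592 = 1.318, so Q = 20.8.
With Q = [Sn⁴⁺]/([Sn²⁺]·[Cu²⁺]) and the known concentrations, [Cu²⁺] in the denominator gives [Cu²⁺] = 0.0042 M.

0.0042 M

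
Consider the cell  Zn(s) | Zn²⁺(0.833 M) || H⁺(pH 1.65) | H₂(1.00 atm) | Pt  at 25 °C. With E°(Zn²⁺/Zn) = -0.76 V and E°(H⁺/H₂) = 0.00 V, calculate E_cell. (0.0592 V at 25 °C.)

The hydrogen couple is the cathode, so E°_cell = 0.76 V; n = 2.
[H⁺] = 10^(−1.65) = 0.022 M, and Q = [Zn²⁺]·P(H₂) / [H⁺]^2 = 1660.
E = E° − (0.0592/2) log Q = 0.76 − (0.0592/2)(3.221) = 0.665 V.

0.66 V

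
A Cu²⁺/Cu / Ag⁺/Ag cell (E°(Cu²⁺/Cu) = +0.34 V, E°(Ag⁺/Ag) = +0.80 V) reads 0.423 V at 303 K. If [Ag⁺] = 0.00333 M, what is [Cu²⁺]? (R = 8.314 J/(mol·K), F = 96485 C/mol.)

From the Nernst equation, ln Q = nF(E° − E)/RT = 2×96485×(0.46 − 0.423)/(8.314×303) = 2.834, so Q = 17.0.
With Q = [Cu²⁺]/[Ag⁺]^2 and the known concentrations, [Cu²⁺] in the numerator gives [Cu²⁺] = 1.9 × 10^-4 M.

1.9 × 10^-4 M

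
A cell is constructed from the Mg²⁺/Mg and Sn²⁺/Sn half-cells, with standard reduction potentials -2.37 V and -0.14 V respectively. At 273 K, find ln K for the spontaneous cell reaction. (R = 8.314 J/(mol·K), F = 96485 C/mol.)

ln K = 189.6

E°_cell = -0.14 − (-2.37) = 2.23 V, with n = 2 electrons transferred.
At equilibrium E = 0, so the Nernst equation gives ln K = nFE°/RT = (2)(96485)(2.23)/((8.314)(273)) = 189.59.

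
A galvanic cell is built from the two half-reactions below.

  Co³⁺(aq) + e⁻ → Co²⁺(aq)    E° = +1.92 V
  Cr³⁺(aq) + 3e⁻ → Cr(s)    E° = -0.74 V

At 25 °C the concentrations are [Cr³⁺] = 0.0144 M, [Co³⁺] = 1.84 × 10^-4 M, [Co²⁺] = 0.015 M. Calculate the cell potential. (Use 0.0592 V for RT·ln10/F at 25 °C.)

The Co³⁺/Co²⁺ couple has the higher reduction potential and acts as the cathode, so E°_cell = +1.92 − (-0.74) = 2.66 V.
Balancing electrons gives n = 3; the reaction quotient is Q = [Cr³⁺]·[Co²⁺]^3/[Co³⁺]^3 = 7800.
At 25 °C, E = E° − (0.0592/n) log Q = 2.66 − (0.0592/3)(3.892) = 2.660 − 0.077 = 2.583 V.

2.58 V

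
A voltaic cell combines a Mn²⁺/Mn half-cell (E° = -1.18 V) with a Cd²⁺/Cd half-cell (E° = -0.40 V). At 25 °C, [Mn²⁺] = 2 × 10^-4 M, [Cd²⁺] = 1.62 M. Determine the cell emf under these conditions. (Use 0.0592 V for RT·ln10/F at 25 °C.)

The Cd²⁺/Cd couple has the higher reduction potential and acts as the cathode, so E°_cell = -0.40 − (-1.18) = 0.78 V.
Balancing electrons gives n = 2; the reaction quotient is Q = [Mn²⁺]/[Cd²⁺] = 1.23 × 10^-4.
At 25 °C, E = E° − (0.0592/n) log Q = 0.78 − (0.0592/2)(-3.908) = 0.780 + 0.116 = 0.896 V.

0.896 V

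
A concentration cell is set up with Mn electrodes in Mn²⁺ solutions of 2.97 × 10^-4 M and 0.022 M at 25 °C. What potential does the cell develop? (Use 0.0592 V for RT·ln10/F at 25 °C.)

Both half-cells are Mn²⁺/Mn, so E°_cell = 0. The concentrated side is the cathode; the cell reaction moves Mn²⁺ from high to low concentration with n = 2.
Q = [Mn²⁺]_dilute/[Mn²⁺]_conc = 2.97 × 10^-4/0.022 = 0.0135.
E = 0 − (0.0592/2) log Q = −(0.0592/2)(-1.870) = 0.0554 V.

0.055 V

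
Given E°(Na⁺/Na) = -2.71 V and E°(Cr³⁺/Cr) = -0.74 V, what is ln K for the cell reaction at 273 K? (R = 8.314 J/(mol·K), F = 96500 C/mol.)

E°_cell = -0.74 − (-2.71) = 1.97 V, with n = 3 electrons transferred.
At equilibrium E = 0, so the Nernst equation gives ln K = nFE°/RT = (3)(96500)(1.97)/((8.314)(273)) = 251.27.

ln K = 251.3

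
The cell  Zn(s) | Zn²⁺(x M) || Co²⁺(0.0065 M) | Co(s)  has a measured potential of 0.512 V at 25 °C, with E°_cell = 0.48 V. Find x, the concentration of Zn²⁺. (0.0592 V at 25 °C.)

From the Nernst equation, log Q = n(E° − E)/0.0592 = 2(0.48 − 0.512)/0.0592 = -1.081, so Q = 0.0830.
With Q = [Zn²⁺]/[Co²⁺] and the known concentrations, [Zn²⁺] in the numerator gives [Zn²⁺] = 5.4 × 10^-4 M.

5.4 × 10^-4 M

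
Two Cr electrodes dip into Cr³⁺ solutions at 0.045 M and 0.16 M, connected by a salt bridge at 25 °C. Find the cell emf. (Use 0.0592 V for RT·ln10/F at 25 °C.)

0.011 V

Both half-cells are Cr³⁺/Cr, so E°_cell = 0. The concentrated side is the cathode; the cell reaction moves Cr³⁺ from high to low concentration with n = 3.
Q = [Cr³⁺]_dilute/[Cr³⁺]_conc = 0.045/0.16 = 0.281.
E = 0 − (0.0592/3) log Q = −(0.0592/3)(-0.551) = 0.0109 V.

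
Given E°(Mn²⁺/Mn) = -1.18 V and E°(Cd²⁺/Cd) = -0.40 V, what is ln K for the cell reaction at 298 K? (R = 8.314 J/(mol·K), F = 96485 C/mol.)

E°_cell = -0.40 − (-1.18) = 0.78 V, with n = 2 electrons transferred.
At equilibrium E = 0, so the Nernst equation gives ln K = nFE°/RT = (2)(96485)(0.78)/((8.314)(298)) = 60.75.

ln K = 60.8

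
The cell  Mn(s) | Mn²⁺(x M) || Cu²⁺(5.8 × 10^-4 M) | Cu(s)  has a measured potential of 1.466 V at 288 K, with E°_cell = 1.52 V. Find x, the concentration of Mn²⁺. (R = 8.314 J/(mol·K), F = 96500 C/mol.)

0.045 M

From the Nernst equation, ln Q = nF(E° − E)/RT = 2×96500×(1.52 − 1.466)/(8.314×288) = 4.353, so Q = 77.7.
With Q = [Mn²⁺]/[Cu²⁺] and the known concentrations, [Mn²⁺] in the numerator gives [Mn²⁺] = 0.045 M.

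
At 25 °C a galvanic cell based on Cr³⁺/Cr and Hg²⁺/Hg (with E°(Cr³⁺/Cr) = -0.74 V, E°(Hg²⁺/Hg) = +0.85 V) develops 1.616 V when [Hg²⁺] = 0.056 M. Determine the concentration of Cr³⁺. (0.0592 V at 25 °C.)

6.4 × 10^-4 M

From the Nernst equation, log Q = n(E° − E)/0.0592 = 6(1.59 − 1.616)/0.0592 = -2.635, so Q = 0.00232.
With Q = [Cr³⁺]^2/[Hg²⁺]^3 and the known concentrations, [Cr³⁺]^2 in the numerator gives [Cr³⁺] = 6.4 × 10^-4 M.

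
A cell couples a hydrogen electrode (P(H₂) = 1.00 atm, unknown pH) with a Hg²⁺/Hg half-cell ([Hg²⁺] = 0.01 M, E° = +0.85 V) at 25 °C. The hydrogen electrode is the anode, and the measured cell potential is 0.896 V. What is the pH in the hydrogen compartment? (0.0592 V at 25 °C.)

pH = 1.78

E°_cell = 0.85 V and n = 2.
log Q = n(E° − E)/0.0592 = 2×(0.85 − 0.896)/0.0592 = -1.554.
With Q = [H⁺]^2 / ([Hg²⁺]·P(H₂)), solving for [H⁺] gives log[H⁺] = -1.777, so pH = 1.78.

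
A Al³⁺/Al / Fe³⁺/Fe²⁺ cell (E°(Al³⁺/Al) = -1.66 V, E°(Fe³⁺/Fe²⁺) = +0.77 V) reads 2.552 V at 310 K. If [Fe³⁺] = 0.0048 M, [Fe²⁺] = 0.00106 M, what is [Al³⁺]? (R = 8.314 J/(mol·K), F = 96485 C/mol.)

From the Nernst equation, ln Q = nF(E° − E)/RT = 3×96485×(2.43 − 2.552)/(8.314×310) = -13.702, so Q = 1.12 × 10^-6.
With Q = [Al³⁺]·[Fe²⁺]^3/[Fe³⁺]^3 and the known concentrations, [Al³⁺] in the numerator gives [Al³⁺] = 1 × 10^-4 M.

1 × 10^-4 M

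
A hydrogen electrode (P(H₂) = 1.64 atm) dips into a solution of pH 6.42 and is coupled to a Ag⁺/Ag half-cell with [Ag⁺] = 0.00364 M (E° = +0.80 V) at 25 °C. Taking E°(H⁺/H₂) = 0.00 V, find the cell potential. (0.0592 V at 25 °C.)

1.04 V

The Ag⁺/Ag couple is the cathode, so E°_cell = 0.80 V; n = 2.
[H⁺] = 10^(−6.42) = 3.8 × 10^-7 M, and Q = [H⁺]^2 / ([Ag⁺]^2·P(H₂)) = 6.65 × 10^-9.
E = E° − (0.0592/2) log Q = 0.80 − (0.0592/2)(-8.177) = 1.042 V.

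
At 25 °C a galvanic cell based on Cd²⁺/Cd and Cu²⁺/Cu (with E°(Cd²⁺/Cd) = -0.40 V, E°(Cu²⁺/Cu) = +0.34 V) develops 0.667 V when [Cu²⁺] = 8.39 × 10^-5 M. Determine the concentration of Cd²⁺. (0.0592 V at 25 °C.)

0.025 M

From the Nernst equation, log Q = n(E° − E)/0.0592 = 2(0.74 − 0.667)/0.0592 = 2.466, so Q = 293.
With Q = [Cd²⁺]/[Cu²⁺] and the known concentrations, [Cd²⁺] in the numerator gives [Cd²⁺] = 0.025 M.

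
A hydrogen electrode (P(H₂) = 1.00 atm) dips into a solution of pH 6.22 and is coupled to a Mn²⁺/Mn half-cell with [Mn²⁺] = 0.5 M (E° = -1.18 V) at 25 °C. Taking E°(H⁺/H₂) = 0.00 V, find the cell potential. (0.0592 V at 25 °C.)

0.82 V

The hydrogen couple is the cathode, so E°_cell = 1.18 V; n = 2.
[H⁺] = 10^(−6.22) = 6 × 10^-7 M, and Q = [Mn²⁺]·P(H₂) / [H⁺]^2 = 1.38 × 10^12.
E = E° − (0.0592/2) log Q = 1.18 − (0.0592/2)(12.139) = 0.821 V.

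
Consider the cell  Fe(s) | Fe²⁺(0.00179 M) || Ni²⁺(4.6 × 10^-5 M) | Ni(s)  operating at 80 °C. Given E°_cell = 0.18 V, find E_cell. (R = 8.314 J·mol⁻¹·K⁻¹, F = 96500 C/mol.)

Balancing electrons gives n = 2; the reaction quotient is Q = [Fe²⁺]/[Ni²⁺] = 38.9.
E = E° − (RT/nF) ln Q = 0.18 − (8.314×353)/(2×96500) × (3.661) = 0.180 − 0.056 = 0.124 V.

0.124 V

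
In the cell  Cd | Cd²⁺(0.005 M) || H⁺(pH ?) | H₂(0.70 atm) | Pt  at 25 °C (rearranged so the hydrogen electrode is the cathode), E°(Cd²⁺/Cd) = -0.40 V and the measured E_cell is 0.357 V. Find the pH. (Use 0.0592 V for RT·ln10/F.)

E°_cell = 0.40 V and n = 2.
log Q = n(E° − E)/0.0592 = 2×(0.40 − 0.357)/0.0592 = 1.453.
With Q = [Cd²⁺]·P(H₂) / [H⁺]^2, solving for [H⁺] gives log[H⁺] = -1.954, so pH = 1.95.

pH = 1.95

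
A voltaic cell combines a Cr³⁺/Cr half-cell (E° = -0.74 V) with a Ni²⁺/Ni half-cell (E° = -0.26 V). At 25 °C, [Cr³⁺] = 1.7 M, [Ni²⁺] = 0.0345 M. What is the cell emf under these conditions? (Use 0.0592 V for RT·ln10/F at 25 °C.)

0.432 V

The Ni²⁺/Ni couple has the higher reduction potential and acts as the cathode, so E°_cell = -0.26 − (-0.74) = 0.48 V.
Balancing electrons gives n = 6; the reaction quotient is Q = [Cr³⁺]^2/[Ni²⁺]^3 = 7.04 × 10^4.
At 25 °C, E = E° − (0.0592/n) log Q = 0.48 − (0.0592/6)(4.847) = 0.480 − 0.048 = 0.432 V.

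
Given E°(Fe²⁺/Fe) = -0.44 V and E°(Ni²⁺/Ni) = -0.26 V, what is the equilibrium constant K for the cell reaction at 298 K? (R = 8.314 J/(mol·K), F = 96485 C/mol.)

1.2 × 10^6

E°_cell = -0.26 − (-0.44) = 0.18 V, with n = 2 electrons transferred.
At equilibrium E = 0, so the Nernst equation gives ln K = nFE°/RT = (2)(96485)(0.18)/((8.314)(298)) = 14.02.
K = e^14.02 = 1.2 × 10^6.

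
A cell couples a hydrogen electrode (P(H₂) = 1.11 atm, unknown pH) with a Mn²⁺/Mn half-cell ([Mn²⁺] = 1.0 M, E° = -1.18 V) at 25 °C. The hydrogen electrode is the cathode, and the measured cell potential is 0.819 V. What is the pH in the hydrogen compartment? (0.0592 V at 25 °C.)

E°_cell = 1.18 V and n = 2.
log Q = n(E° − E)/0.0592 = 2×(1.18 − 0.819)/0.0592 = 12.196.
With Q = [Mn²⁺]·P(H₂) / [H⁺]^2, solving for [H⁺] gives log[H⁺] = -6.075, so pH = 6.08.

pH = 6.08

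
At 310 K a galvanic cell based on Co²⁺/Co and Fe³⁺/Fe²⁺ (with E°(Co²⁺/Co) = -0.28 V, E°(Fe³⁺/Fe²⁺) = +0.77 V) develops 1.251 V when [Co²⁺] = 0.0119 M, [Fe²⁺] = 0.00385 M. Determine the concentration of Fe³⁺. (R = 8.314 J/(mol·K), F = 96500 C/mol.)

From the Nernst equation, ln Q = nF(E° − E)/RT = 2×96500×(1.05 − 1.251)/(8.314×310) = -15.052, so Q = 2.91 × 10^-7.
With Q = [Co²⁺]·[Fe²⁺]^2/[Fe³⁺]^2 and the known concentrations, [Fe³⁺]^2 in the denominator gives [Fe³⁺] = 0.78 M.

0.78 M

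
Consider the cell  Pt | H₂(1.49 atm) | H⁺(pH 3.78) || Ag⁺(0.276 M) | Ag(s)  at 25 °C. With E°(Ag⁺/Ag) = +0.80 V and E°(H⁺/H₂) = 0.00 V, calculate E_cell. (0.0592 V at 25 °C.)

1.00 V

The Ag⁺/Ag couple is the cathode, so E°_cell = 0.80 V; n = 2.
[H⁺] = 10^(−3.78) = 1.7 × 10^-4 M, and Q = [H⁺]^2 / ([Ag⁺]^2·P(H₂)) = 2.43 × 10^-7.
E = E° − (0.0592/2) log Q = 0.80 − (0.0592/2)(-6.615) = 0.996 V.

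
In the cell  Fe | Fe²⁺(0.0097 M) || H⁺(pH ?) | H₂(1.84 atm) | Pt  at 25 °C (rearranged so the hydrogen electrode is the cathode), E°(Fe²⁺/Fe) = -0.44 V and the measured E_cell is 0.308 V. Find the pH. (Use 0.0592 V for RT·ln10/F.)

pH = 3.10

E°_cell = 0.44 V and n = 2.
log Q = n(E° − E)/0.0592 = 2×(0.44 − 0.308)/0.0592 = 4.459.
With Q = [Fe²⁺]·P(H₂) / [H⁺]^2, solving for [H⁺] gives log[H⁺] = -3.104, so pH = 3.10.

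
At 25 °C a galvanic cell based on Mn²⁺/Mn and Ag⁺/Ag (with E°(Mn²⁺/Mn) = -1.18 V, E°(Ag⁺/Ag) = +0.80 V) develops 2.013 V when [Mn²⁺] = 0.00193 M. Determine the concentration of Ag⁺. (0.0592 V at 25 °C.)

From the Nernst equation, log Q = n(E° − E)/0.0592 = 2(1.98 − 2.013)/0.0592 = -1.115, so Q = 0.0768.
With Q = [Mn²⁺]/[Ag⁺]^2 and the known concentrations, [Ag⁺]^2 in the denominator gives [Ag⁺] = 0.16 M.

0.16 M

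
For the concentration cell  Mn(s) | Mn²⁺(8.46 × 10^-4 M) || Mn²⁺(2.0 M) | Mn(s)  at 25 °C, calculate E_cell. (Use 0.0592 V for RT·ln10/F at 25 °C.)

Both half-cells are Mn²⁺/Mn, so E°_cell = 0. The concentrated side is the cathode; the cell reaction moves Mn²⁺ from high to low concentration with n = 2.
Q = [Mn²⁺]_dilute/[Mn²⁺]_conc = 8.46 × 10^-4/2.0 = 4.23 × 10^-4.
E = 0 − (0.0592/2) log Q = −(0.0592/2)(-3.374) = 0.0999 V.

0.100 V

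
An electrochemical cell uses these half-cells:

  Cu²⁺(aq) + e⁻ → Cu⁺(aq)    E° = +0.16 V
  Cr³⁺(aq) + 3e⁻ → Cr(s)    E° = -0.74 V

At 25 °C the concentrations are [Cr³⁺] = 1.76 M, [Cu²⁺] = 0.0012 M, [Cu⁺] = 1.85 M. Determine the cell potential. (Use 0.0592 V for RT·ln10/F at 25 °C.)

The Cu²⁺/Cu⁺ couple has the higher reduction potential and acts as the cathode, so E°_cell = +0.16 − (-0.74) = 0.90 V.
Balancing electrons gives n = 3; the reaction quotient is Q = [Cr³⁺]·[Cu⁺]^3/[Cu²⁺]^3 = 6.45 × 10^9.
At 25 °C, E = E° − (0.0592/n) log Q = 0.90 − (0.0592/3)(9.809) = 0.900 − 0.194 = 0.706 V.

0.706 V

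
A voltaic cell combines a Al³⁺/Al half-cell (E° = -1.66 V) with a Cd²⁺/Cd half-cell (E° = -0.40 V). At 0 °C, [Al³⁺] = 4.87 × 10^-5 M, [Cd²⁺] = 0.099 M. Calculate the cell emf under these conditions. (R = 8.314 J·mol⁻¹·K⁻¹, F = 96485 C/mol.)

The Cd²⁺/Cd couple has the higher reduction potential and acts as the cathode, so E°_cell = -0.40 − (-1.66) = 1.26 V.
Balancing electrons gives n = 6; the reaction quotient is Q = [Al³⁺]^2/[Cd²⁺]^3 = 2.44 × 10^-6.
E = E° − (RT/nF) ln Q = 1.26 − (8.314×273)/(6×96485) × (-12.922) = 1.260 + 0.051 = 1.311 V.

1.31 V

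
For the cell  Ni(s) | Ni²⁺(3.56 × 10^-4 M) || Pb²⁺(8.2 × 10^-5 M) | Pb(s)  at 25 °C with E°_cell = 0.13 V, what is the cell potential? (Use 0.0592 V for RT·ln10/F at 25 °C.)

Balancing electrons gives n = 2; the reaction quotient is Q = [Ni²⁺]/[Pb²⁺] = 4.34.
At 25 °C, E = E° − (0.0592/n) log Q = 0.13 − (0.0592/2)(0.638) = 0.130 − 0.019 = 0.111 V.

0.111 V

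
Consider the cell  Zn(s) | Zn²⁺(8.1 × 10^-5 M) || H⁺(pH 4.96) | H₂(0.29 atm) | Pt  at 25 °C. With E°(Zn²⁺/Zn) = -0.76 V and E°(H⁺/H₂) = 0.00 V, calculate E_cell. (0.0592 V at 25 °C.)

0.60 V

The hydrogen couple is the cathode, so E°_cell = 0.76 V; n = 2.
[H⁺] = 10^(−4.96) = 1.1 × 10^-5 M, and Q = [Zn²⁺]·P(H₂) / [H⁺]^2 = 1.95 × 10^5.
E = E° − (0.0592/2) log Q = 0.76 − (0.0592/2)(5.291) = 0.603 V.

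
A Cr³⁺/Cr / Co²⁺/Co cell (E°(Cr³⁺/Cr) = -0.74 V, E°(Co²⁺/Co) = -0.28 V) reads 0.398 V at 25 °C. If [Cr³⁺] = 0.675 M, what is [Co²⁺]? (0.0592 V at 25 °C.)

From the Nernst equation, log Q = n(E° − E)/0.0592 = 6(0.46 − 0.398)/0.0592 = 6.284, so Q = 1.92 × 10^6.
With Q = [Cr³⁺]^2/[Co²⁺]^3 and the known concentrations, [Co²⁺]^3 in the denominator gives [Co²⁺] = 0.0062 M.

0.0062 M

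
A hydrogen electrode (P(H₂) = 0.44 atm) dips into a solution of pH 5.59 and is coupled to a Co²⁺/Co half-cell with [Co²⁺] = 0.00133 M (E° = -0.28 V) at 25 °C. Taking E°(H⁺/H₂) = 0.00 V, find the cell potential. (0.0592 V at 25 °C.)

The hydrogen couple is the cathode, so E°_cell = 0.28 V; n = 2.
[H⁺] = 10^(−5.59) = 2.6 × 10^-6 M, and Q = [Co²⁺]·P(H₂) / [H⁺]^2 = 8.86 × 10^7.
E = E° − (0.0592/2) log Q = 0.28 − (0.0592/2)(7.947) = 0.045 V.

0.045 V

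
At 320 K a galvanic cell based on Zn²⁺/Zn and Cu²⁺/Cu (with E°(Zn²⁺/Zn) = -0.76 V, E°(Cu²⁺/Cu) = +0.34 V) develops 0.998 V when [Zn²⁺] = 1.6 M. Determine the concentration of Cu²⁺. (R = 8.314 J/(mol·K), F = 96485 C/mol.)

From the Nernst equation, ln Q = nF(E° − E)/RT = 2×96485×(1.10 − 0.998)/(8.314×320) = 7.398, so Q = 1630.
With Q = [Zn²⁺]/[Cu²⁺] and the known concentrations, [Cu²⁺] in the denominator gives [Cu²⁺] = 9.8 × 10^-4 M.

9.8 × 10^-4 M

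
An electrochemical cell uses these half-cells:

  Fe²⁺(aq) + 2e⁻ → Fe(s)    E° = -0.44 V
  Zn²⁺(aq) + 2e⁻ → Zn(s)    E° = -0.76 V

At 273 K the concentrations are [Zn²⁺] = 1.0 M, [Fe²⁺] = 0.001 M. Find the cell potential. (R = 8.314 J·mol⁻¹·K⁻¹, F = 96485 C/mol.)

The Fe²⁺/Fe couple has the higher reduction potential and acts as the cathode, so E°_cell = -0.44 − (-0.76) = 0.32 V.
Balancing electrons gives n = 2; the reaction quotient is Q = [Zn²⁺]/[Fe²⁺] = 1000.
E = E° − (RT/nF) ln Q = 0.32 − (8.314×273)/(2×96485) × (6.908) = 0.320 − 0.081 = 0.239 V.

0.239 V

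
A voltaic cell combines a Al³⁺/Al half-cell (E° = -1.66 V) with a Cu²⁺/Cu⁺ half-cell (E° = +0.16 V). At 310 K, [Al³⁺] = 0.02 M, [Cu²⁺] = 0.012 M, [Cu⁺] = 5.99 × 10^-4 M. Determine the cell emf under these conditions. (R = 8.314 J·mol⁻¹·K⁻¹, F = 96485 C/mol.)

1.93 V

The Cu²⁺/Cu⁺ couple has the higher reduction potential and acts as the cathode, so E°_cell = +0.16 − (-1.66) = 1.82 V.
Balancing electrons gives n = 3; the reaction quotient is Q = [Al³⁺]·[Cu⁺]^3/[Cu²⁺]^3 = 2.49 × 10^-6.
E = E° − (RT/nF) ln Q = 1.82 − (8.314×310)/(3×96485) × (-12.904) = 1.820 + 0.115 = 1.935 V.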